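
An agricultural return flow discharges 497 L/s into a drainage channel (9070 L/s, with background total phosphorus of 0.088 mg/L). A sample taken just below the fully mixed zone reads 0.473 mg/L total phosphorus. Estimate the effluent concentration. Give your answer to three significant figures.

7.50 mg/L

Mass balance: 9070·0.08800 + 497.0·Cₑ = 9567·0.4730
→ Cₑ = (9567·0.4730 − 9070·0.08800) / 497.0 = 7.499 mg/L.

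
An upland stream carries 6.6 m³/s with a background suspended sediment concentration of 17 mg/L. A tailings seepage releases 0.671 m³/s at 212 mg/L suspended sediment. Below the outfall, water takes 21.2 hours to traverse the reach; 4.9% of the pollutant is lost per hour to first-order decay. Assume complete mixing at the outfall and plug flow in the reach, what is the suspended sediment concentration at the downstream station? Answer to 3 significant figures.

After mixing, C = (6.600·17.00 + 0.6710·212.0) / 7.271 = 254.5/7.271 = 35.00 mg/L.
4.9%/h lost → k = −ln(1 − 0.049) = 0.05024 h⁻¹.
Applying C = C₀e^(−kt): 35.00 × 0.3447 = 12.06 mg/L.

12.1 mg/L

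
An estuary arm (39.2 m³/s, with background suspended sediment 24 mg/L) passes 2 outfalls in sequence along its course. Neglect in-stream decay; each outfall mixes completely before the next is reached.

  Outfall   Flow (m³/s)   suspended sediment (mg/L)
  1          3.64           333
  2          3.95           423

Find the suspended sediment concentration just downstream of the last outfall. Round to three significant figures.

After outfall 1: Q = 39.20 + 3.640 = 42.84 m³/s; C = (39.20·24.00 + 3.640·333.0)/42.84 = 50.25 mg/L.
After outfall 2: Q = 42.84 + 3.950 = 46.79 m³/s; C = (42.84·50.25 + 3.950·423.0)/46.79 = 81.72 mg/L.

81.7 mg/L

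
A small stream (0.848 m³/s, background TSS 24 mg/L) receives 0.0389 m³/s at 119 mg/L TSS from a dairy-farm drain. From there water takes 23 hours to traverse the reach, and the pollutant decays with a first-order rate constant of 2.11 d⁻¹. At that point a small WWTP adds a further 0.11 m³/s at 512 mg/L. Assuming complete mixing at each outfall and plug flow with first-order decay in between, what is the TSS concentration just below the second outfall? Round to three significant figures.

59.8 mg/L

After mixing, C = (0.8480·24.00 + 0.03890·119.0) / 0.8869 = 24.98/0.8869 = 28.17 mg/L; combined flow 0.8869 m³/s.
After decay, C = 28.17 × e^(−kt) = 28.17 × 0.1324 = 3.729 mg/L.
At the second outfall, C = (0.8869·3.729 + 0.1100·512.0) / (0.8869 + 0.1100) = 59.81 mg/L.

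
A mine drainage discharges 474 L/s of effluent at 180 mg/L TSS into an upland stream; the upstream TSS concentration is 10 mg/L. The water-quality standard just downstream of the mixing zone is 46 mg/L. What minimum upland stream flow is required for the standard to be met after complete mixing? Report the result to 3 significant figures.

Set C_mix = 46: (Q·10.00 + 474.0·180.0) / (Q + 474.0) = 46
→ Q = 474.0·(180.0 − 46)/(46 − 10.00) = 1764 L/s.

1760 L/s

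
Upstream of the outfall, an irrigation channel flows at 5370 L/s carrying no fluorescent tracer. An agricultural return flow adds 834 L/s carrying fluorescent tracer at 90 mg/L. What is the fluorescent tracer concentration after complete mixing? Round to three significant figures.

Flow-weighted average: C = (5370·0 + 834.0·90.00) / 6204 = 75060/6204 = 12.10 mg/L.

12.1 mg/L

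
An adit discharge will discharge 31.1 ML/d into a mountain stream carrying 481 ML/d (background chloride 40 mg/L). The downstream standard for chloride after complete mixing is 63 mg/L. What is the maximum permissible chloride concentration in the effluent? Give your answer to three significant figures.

419 mg/L

At the limit, (Qr·Cr + Qe·Cₑ)/(Qr + Qe) = 63:
Cₑ = (512.1·63 − 481.0·40.00) / 31.10 = 418.7 mg/L.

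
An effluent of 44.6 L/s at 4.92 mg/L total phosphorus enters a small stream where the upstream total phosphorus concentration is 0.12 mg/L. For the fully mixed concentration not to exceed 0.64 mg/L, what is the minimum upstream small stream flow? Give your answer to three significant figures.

Set C_mix = 0.64: (Q·0.1200 + 44.60·4.920) / (Q + 44.60) = 0.64
→ Q = 44.60·(4.920 − 0.64)/(0.64 − 0.1200) = 367.1 L/s.

367 L/s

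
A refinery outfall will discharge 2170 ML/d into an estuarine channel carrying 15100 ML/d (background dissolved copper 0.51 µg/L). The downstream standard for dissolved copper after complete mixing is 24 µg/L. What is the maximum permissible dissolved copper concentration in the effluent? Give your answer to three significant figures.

At the limit, (Qr·Cr + Qe·Cₑ)/(Qr + Qe) = 24:
Cₑ = (17270·24 − 15100·0.5100) / 2170 = 187.5 µg/L.

187 µg/L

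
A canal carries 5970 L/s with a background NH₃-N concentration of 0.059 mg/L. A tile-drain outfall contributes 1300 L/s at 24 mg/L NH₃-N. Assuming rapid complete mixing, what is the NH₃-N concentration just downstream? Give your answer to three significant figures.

4.34 mg/L

Mixed concentration C = ΣQC/ΣQ = (5970·0.05900 + 1300·24.00) / 7270 = 31550/7270 = 4.340 mg/L.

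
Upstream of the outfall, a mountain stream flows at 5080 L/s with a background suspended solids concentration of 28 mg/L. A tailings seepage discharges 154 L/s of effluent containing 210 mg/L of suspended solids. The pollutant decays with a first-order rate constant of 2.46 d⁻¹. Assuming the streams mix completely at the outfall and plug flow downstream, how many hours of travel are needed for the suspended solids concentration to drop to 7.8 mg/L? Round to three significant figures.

14.2 h

Conservation of mass: C = (5080·28.00 + 154.0·210.0) / 5234 = 174600/5234 = 33.35 mg/L.
33.35·exp(−k·t) = 7.8 → t = ln(33.35/7.8)/k = 51040 s = 14.18 h.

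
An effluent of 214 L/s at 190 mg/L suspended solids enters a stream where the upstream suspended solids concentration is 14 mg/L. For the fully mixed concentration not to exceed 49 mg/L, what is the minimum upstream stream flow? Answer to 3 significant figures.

Set C_mix = 49: (Q·14.00 + 214.0·190.0) / (Q + 214.0) = 49
→ Q = 214.0·(190.0 − 49)/(49 − 14.00) = 862.1 L/s.

862 L/s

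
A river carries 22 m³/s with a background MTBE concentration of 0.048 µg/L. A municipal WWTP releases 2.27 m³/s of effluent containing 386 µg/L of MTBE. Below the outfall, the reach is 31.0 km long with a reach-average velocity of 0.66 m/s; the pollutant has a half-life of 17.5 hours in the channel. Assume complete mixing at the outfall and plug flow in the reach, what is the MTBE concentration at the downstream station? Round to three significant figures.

21.6 µg/L

After mixing, C = (22.00·0.04800 + 2.270·386.0) / 24.27 = 877.3/24.27 = 36.15 µg/L.
Travel time t = 31.0·1000 / 0.66 = 46970 s = 13.05 h.
Half-life 17.5 h → k = ln 2 / 17.5 = 0.03961 h⁻¹ = 0.9506 d⁻¹.
Decay over the reach: 36.15·exp(−kt) = 36.15·0.5964 = 21.56 µg/L.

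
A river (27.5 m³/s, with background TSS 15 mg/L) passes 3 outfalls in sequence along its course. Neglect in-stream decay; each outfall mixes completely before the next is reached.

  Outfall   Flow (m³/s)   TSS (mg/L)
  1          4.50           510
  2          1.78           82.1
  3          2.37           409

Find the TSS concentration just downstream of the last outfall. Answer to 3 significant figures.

Below outfall 1: Q → 32.00 m³/s, C = (27.50·15.00 + 4.500·510.0)/32.00 = 84.61 mg/L.
Below outfall 2: Q → 33.78 m³/s, C = (32.00·84.61 + 1.780·82.10)/33.78 = 84.48 mg/L.
Below outfall 3: Q → 36.15 m³/s, C = (33.78·84.48 + 2.370·409.0)/36.15 = 105.8 mg/L.

106 mg/L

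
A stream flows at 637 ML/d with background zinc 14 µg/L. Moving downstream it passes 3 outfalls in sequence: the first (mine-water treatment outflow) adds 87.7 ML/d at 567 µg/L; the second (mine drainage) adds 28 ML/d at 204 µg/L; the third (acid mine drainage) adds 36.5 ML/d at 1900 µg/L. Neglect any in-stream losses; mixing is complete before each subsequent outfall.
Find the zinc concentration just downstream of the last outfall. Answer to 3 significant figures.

After outfall 1: Q = 637.0 + 87.70 = 724.7 ML/d; C = (637.0·14.00 + 87.70·567.0)/724.7 = 80.92 µg/L.
After outfall 2: Q = 724.7 + 28.00 = 752.7 ML/d; C = (724.7·80.92 + 28.00·204.0)/752.7 = 85.50 µg/L.
After outfall 3: Q = 752.7 + 36.50 = 789.2 ML/d; C = (752.7·85.50 + 36.50·1900)/789.2 = 169.4 µg/L.

169 µg/L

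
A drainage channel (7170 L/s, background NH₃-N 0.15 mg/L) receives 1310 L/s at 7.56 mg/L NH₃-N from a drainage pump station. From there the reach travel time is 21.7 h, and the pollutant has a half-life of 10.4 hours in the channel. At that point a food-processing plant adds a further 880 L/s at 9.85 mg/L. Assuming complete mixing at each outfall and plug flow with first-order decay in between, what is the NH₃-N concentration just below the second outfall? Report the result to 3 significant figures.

1.20 mg/L

Mixed concentration C = ΣQC/ΣQ = (7170·0.1500 + 1310·7.560) / 8480 = 10980/8480 = 1.295 mg/L; combined flow 8480 L/s.
Half-life 10.4 h → k = ln 2 / 10.4 = 0.06665 h⁻¹ = 1.600 d⁻¹.
First-order decay: C = 1.295·exp(−k·t) = 1.295·0.2354 = 0.3048 mg/L.
Second outfall: C = (8480·0.3048 + 880.0·9.850)/9360 = 1.202 mg/L.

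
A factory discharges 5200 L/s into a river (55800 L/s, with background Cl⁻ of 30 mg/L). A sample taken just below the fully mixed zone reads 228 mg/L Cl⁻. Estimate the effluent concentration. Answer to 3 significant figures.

Mass balance: 55800·30.00 + 5200·Cₑ = 61000·228.0
→ Cₑ = (61000·228.0 − 55800·30.00) / 5200 = 2353 mg/L.

2350 mg/L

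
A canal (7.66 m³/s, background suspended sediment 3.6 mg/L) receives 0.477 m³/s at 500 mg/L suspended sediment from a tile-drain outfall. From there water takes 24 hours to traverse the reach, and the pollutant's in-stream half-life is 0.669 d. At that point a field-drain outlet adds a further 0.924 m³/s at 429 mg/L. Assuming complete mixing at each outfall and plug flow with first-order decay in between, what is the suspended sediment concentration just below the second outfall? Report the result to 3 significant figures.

54.2 mg/L

After mixing, C = (7.660·3.600 + 0.4770·500.0) / 8.137 = 266.1/8.137 = 32.70 mg/L; combined flow 8.137 m³/s.
Half-life 0.669 d → k = ln 2 / 0.669 = 1.036 d⁻¹.
First-order decay: C = 32.70·exp(−k·t) = 32.70·0.3548 = 11.60 mg/L.
Second outfall: C = (8.137·11.60 + 0.9240·429.0)/9.061 = 54.17 mg/L.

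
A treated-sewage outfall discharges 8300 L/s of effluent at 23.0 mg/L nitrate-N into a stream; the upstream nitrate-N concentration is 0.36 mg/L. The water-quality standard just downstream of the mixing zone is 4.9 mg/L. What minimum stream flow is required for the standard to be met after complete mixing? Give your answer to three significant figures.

Set C_mix = 4.9: (Q·0.3600 + 8300·23.00) / (Q + 8300) = 4.9
→ Q = 8300·(23.00 − 4.9)/(4.9 − 0.3600) = 33090 L/s.

33100 L/s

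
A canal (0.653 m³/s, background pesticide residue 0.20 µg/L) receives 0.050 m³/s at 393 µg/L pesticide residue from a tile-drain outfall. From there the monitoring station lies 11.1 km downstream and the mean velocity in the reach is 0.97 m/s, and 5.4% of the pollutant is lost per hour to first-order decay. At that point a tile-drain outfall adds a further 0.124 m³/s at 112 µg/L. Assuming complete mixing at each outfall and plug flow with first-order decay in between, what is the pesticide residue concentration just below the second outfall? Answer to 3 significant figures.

36.8 µg/L

Flow-weighted average: C = (0.6530·0.2000 + 0.05000·393.0) / 0.7030 = 19.78/0.7030 = 28.14 µg/L; combined flow 0.7030 m³/s.
Travel time t = 11.1·1000 / 0.97 = 11440 s = 3.179 h.
5.4%/h lost → k = −ln(1 − 0.054) = 0.05551 h⁻¹.
Applying C = C₀e^(−kt): 28.14 × 0.8382 = 23.59 µg/L.
Second outfall: C = (0.7030·23.59 + 0.1240·112.0)/0.8270 = 36.84 µg/L.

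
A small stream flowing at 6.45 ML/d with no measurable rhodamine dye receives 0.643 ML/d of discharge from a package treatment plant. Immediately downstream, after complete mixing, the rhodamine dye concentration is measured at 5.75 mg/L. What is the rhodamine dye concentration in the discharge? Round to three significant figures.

63.4 mg/L

Mass balance: 6.450·0 + 0.6430·Cₑ = 7.093·5.750
→ Cₑ = (7.093·5.750 − 6.450·0) / 0.6430 = 63.43 mg/L.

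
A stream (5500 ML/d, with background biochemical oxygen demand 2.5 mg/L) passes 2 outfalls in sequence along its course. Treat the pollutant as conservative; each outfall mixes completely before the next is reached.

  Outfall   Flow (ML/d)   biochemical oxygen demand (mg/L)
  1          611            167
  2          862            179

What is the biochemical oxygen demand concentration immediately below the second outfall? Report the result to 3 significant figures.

Outfall 1: combined Q = 6111 ML/d; C = (5500·2.500 + 611.0·167.0)/6111 = 18.95 mg/L.
Outfall 2: combined Q = 6973 ML/d; C = (6111·18.95 + 862.0·179.0)/6973 = 38.73 mg/L.

38.7 mg/L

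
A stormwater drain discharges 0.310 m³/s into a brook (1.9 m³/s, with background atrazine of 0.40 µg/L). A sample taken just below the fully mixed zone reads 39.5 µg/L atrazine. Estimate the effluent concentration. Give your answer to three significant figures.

Mass balance: 1.900·0.4000 + 0.3100·Cₑ = 2.210·39.50
→ Cₑ = (2.210·39.50 − 1.900·0.4000) / 0.3100 = 279.1 µg/L.

279 µg/L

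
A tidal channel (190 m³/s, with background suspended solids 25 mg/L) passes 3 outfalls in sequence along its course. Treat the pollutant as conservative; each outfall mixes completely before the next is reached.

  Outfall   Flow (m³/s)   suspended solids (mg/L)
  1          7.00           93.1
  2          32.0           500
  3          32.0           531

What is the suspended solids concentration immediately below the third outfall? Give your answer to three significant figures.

After outfall 1: Q = 190.0 + 7.000 = 197.0 m³/s; C = (190.0·25.00 + 7.000·93.10)/197.0 = 27.42 mg/L.
After outfall 2: Q = 197.0 + 32.00 = 229.0 m³/s; C = (197.0·27.42 + 32.00·500.0)/229.0 = 93.46 mg/L.
After outfall 3: Q = 229.0 + 32.00 = 261.0 m³/s; C = (229.0·93.46 + 32.00·531.0)/261.0 = 147.1 mg/L.

147 mg/L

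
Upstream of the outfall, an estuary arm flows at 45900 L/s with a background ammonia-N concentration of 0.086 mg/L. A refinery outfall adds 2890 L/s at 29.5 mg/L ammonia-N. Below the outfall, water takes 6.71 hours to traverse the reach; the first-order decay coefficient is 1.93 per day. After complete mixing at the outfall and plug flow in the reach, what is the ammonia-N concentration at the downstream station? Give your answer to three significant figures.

Mass balance: C = (45900·0.08600 + 2890·29.50) / 48790 = 89200/48790 = 1.828 mg/L.
After decay, C = 1.828 × e^(−kt) = 1.828 × 0.5830 = 1.066 mg/L.

1.07 mg/L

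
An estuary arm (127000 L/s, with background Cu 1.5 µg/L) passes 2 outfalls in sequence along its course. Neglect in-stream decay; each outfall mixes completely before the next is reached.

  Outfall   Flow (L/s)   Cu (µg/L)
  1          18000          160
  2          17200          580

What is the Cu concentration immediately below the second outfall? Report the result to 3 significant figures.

80.4 µg/L

After outfall 1: Q = 127000 + 18000 = 145000 L/s; C = (127000·1.500 + 18000·160.0)/145000 = 21.18 µg/L.
After outfall 2: Q = 145000 + 17200 = 162200 L/s; C = (145000·21.18 + 17200·580.0)/162200 = 80.43 µg/L.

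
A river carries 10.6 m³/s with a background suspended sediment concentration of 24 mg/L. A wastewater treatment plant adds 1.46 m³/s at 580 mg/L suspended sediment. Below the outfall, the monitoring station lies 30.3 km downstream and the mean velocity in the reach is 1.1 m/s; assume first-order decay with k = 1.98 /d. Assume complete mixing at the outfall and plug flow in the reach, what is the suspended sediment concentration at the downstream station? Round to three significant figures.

48.6 mg/L

Flow-weighted average: C = (10.60·24.00 + 1.460·580.0) / 12.06 = 1101/12.06 = 91.31 mg/L.
Travel time t = 30.3·1000 / 1.1 = 27550 s = 7.652 h.
After decay, C = 91.31 × e^(−kt) = 91.31 × 0.5319 = 48.57 mg/L.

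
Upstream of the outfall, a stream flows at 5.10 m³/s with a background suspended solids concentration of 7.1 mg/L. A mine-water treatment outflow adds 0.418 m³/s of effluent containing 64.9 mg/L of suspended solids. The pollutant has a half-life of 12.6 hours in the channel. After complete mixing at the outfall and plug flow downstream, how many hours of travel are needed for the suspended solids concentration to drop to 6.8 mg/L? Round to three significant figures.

9.52 h

Flow-weighted average: C = (5.100·7.100 + 0.4180·64.90) / 5.518 = 63.34/5.518 = 11.48 mg/L.
Half-life 12.6 h → k = ln 2 / 12.6 = 0.05501 h⁻¹ = 1.320 d⁻¹.
11.48·exp(−k·t) = 6.8 → t = ln(11.48/6.8)/k = 34260 s = 9.517 h.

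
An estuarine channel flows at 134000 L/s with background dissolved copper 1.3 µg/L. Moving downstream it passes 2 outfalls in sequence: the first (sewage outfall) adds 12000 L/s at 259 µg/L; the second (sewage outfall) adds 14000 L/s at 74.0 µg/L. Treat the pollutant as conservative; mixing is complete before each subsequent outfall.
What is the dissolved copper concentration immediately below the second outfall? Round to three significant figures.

27.0 µg/L

Outfall 1: combined Q = 146000 L/s; C = (134000·1.300 + 12000·259.0)/146000 = 22.48 µg/L.
Outfall 2: combined Q = 160000 L/s; C = (146000·22.48 + 14000·74.00)/160000 = 26.99 µg/L.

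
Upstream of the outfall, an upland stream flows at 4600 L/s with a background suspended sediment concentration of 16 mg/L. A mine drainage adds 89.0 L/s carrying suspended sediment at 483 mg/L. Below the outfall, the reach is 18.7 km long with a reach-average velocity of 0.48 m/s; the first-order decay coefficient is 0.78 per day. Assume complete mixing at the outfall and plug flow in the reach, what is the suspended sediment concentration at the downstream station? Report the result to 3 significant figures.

Flow-weighted average: C = (4600·16.00 + 89.00·483.0) / 4689 = 116600/4689 = 24.86 mg/L.
Travel time t = 18.7·1000 / 0.48 = 38960 s = 10.82 h.
Applying C = C₀e^(−kt): 24.86 × 0.7035 = 17.49 mg/L.

17.5 mg/L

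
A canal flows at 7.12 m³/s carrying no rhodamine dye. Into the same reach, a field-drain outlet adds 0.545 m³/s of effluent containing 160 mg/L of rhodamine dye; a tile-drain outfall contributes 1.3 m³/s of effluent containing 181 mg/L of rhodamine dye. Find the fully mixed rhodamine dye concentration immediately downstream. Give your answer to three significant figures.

36.0 mg/L

Mixed concentration C = ΣQC/ΣQ = (7.120·0 + 0.5450·160.0 + 1.300·181.0) / 8.965 = 322.5/8.965 = 35.97 mg/L.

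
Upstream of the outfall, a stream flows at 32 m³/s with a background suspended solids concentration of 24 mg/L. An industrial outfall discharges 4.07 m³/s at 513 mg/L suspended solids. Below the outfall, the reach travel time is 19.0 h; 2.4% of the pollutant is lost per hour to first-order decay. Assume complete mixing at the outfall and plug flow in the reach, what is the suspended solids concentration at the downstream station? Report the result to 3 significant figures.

49.9 mg/L

Flow-weighted average: C = (32.00·24.00 + 4.070·513.0) / 36.07 = 2856/36.07 = 79.18 mg/L.
2.4%/h lost → k = −ln(1 − 0.024) = 0.02429 h⁻¹.
Applying C = C₀e^(−kt): 79.18 × 0.6303 = 49.91 mg/L.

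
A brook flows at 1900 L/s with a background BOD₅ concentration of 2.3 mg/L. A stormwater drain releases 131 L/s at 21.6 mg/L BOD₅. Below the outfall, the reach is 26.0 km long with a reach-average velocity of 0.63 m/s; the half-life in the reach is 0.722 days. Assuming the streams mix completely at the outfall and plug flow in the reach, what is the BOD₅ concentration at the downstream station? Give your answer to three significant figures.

Flow-weighted average: C = (1900·2.300 + 131.0·21.60) / 2031 = 7200/2031 = 3.545 mg/L.
Travel time t = 26.0·1000 / 0.63 = 41270 s = 11.46 h.
Half-life 0.722 d → k = ln 2 / 0.722 = 0.9600 d⁻¹.
Decay over the reach: 3.545·exp(−kt) = 3.545·0.6322 = 2.241 mg/L.

2.24 mg/L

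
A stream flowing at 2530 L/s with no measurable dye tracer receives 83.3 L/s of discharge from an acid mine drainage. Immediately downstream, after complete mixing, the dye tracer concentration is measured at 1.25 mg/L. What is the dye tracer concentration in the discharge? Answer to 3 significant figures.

Mass balance: 2530·0 + 83.30·Cₑ = 2613·1.250
→ Cₑ = (2613·1.250 − 2530·0) / 83.30 = 39.22 mg/L.

39.2 mg/L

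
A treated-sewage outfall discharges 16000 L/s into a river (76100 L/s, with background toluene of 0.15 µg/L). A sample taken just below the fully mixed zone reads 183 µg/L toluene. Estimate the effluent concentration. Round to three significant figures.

Mass balance: 76100·0.1500 + 16000·Cₑ = 92100·183.0
→ Cₑ = (92100·183.0 − 76100·0.1500) / 16000 = 1053 µg/L.

1050 µg/L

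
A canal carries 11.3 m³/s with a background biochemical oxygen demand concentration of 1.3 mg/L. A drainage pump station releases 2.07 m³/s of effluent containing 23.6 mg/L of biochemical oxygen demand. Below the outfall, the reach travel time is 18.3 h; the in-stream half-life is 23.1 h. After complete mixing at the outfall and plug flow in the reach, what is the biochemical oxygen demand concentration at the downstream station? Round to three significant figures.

2.74 mg/L

Conservation of mass: C = (11.30·1.300 + 2.070·23.60) / 13.37 = 63.54/13.37 = 4.753 mg/L.
Half-life 23.1 h → k = ln 2 / 23.1 = 0.03001 h⁻¹ = 0.7202 d⁻¹.
First-order decay: C = 4.753·exp(−k·t) = 4.753·0.5775 = 2.744 mg/L.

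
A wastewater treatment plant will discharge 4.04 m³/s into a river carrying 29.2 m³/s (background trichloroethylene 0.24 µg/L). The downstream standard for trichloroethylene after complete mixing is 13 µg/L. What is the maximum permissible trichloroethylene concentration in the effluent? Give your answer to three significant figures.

At the limit, (Qr·Cr + Qe·Cₑ)/(Qr + Qe) = 13:
Cₑ = (33.24·13 − 29.20·0.2400) / 4.040 = 105.2 µg/L.

105 µg/L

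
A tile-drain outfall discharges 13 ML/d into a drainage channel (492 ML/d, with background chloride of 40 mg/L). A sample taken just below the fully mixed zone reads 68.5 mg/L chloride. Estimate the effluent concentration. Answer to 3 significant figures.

Mass balance: 492.0·40.00 + 13.00·Cₑ = 505.0·68.50
→ Cₑ = (505.0·68.50 − 492.0·40.00) / 13.00 = 1147 mg/L.

1150 mg/L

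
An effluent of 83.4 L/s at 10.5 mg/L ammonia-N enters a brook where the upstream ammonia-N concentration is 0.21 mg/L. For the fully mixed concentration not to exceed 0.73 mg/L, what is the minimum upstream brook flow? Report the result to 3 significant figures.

Set C_mix = 0.73: (Q·0.2100 + 83.40·10.50) / (Q + 83.40) = 0.73
→ Q = 83.40·(10.50 − 0.73)/(0.73 − 0.2100) = 1567 L/s.

1570 L/s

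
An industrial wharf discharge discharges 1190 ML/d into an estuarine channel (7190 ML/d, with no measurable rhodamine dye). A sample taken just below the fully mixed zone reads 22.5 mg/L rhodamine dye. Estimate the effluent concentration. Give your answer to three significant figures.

158 mg/L

Mass balance: 7190·0 + 1190·Cₑ = 8380·22.50
→ Cₑ = (8380·22.50 − 7190·0) / 1190 = 158.4 mg/L.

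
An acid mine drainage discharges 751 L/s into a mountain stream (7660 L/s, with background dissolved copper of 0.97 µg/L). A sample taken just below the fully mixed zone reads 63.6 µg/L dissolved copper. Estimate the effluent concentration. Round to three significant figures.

702 µg/L

Mass balance: 7660·0.9700 + 751.0·Cₑ = 8411·63.60
→ Cₑ = (8411·63.60 − 7660·0.9700) / 751.0 = 702.4 µg/L.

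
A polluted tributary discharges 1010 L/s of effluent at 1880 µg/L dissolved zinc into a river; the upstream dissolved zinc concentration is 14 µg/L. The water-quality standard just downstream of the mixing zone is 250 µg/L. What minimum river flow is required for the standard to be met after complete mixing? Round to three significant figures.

Set C_mix = 250: (Q·14.00 + 1010·1880) / (Q + 1010) = 250
→ Q = 1010·(1880 − 250)/(250 − 14.00) = 6976 L/s.

6980 L/s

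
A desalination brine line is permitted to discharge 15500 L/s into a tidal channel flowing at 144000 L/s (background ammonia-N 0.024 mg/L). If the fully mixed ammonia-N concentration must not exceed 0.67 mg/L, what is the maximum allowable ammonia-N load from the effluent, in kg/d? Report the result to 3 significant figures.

Mass balance at the limit: 144000·0.02400 + 15500·Cₑ = 159500·0.67 → Cₑ = 6.672 mg/L.
15500 L/s = 15.50 m³/s. Load = 15.50 m³/s × 6.672 g/m³ × 86 400 s/d = 8935 kg/d.

8930 kg/d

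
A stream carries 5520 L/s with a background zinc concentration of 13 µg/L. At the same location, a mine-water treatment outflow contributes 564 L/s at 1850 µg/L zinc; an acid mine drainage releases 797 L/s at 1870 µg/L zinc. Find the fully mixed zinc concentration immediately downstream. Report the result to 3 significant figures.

379 µg/L

Flow-weighted average: C = (5520·13.00 + 564.0·1850 + 797.0·1870) / 6881 = 2606000/6881 = 378.7 µg/L.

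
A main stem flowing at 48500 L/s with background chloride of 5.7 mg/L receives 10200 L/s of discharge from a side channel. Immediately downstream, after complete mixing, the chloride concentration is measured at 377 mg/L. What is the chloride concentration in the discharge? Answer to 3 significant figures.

Mass balance: 48500·5.700 + 10200·Cₑ = 58700·377.0
→ Cₑ = (58700·377.0 − 48500·5.700) / 10200 = 2142 mg/L.

2140 mg/L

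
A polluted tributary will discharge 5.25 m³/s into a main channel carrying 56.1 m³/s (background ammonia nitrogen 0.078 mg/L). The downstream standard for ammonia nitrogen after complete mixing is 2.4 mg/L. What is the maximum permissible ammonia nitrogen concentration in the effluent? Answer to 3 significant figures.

27.2 mg/L

At the limit, (Qr·Cr + Qe·Cₑ)/(Qr + Qe) = 2.4:
Cₑ = (61.35·2.4 − 56.10·0.07800) / 5.250 = 27.21 mg/L.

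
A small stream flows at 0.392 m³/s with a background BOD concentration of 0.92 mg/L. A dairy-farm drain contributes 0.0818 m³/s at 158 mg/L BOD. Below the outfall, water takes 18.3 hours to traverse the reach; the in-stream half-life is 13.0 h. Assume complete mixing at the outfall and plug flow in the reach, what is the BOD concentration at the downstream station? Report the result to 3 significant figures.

Flow-weighted average: C = (0.3920·0.9200 + 0.08180·158.0) / 0.4738 = 13.29/0.4738 = 28.04 mg/L.
Half-life 13.0 h → k = ln 2 / 13.0 = 0.05332 h⁻¹ = 1.280 d⁻¹.
Applying C = C₀e^(−kt): 28.04 × 0.3769 = 10.57 mg/L.

10.6 mg/L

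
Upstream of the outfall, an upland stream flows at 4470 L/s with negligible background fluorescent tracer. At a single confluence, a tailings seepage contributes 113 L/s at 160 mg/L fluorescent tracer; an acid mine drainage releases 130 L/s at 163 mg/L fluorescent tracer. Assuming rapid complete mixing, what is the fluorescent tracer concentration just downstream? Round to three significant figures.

8.33 mg/L

Mixed concentration C = ΣQC/ΣQ = (4470·0 + 113.0·160.0 + 130.0·163.0) / 4713 = 39270/4713 = 8.332 mg/L.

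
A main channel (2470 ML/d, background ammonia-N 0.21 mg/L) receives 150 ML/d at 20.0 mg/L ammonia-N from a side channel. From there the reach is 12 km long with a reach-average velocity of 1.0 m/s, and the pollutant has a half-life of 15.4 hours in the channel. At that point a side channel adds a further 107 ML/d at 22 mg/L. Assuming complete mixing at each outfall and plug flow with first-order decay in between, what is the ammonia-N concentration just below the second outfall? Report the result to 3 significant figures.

Mass balance: C = (2470·0.2100 + 150.0·20.00) / 2620 = 3519/2620 = 1.343 mg/L; combined flow 2620 ML/d.
Travel time t = 12·1000 / 1.0 = 12000 s = 3.333 h.
Half-life 15.4 h → k = ln 2 / 15.4 = 0.04501 h⁻¹ = 1.080 d⁻¹.
Decay over the reach: 1.343·exp(−kt) = 1.343·0.8607 = 1.156 mg/L.
Second outfall: C = (2620·1.156 + 107.0·22.00)/2727 = 1.974 mg/L.

1.97 mg/L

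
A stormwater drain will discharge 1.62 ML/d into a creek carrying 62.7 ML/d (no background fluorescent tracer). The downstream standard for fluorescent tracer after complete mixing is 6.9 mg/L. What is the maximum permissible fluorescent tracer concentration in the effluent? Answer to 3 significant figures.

At the limit, (Qr·Cr + Qe·Cₑ)/(Qr + Qe) = 6.9:
Cₑ = (64.32·6.9 − 62.70·0) / 1.620 = 274.0 mg/L.

274 mg/L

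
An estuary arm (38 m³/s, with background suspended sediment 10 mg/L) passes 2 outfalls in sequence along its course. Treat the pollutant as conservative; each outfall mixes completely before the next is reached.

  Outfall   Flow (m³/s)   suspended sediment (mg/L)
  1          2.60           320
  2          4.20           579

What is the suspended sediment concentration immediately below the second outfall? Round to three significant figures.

Outfall 1: combined Q = 40.60 m³/s; C = (38.00·10.00 + 2.600·320.0)/40.60 = 29.85 mg/L.
Outfall 2: combined Q = 44.80 m³/s; C = (40.60·29.85 + 4.200·579.0)/44.80 = 81.33 mg/L.

81.3 mg/L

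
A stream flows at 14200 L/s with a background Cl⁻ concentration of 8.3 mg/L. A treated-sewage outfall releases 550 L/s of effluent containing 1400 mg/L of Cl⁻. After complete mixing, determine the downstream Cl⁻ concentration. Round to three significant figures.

Flow-weighted average: C = (14200·8.300 + 550.0·1400) / 14750 = 887900/14750 = 60.19 mg/L.

60.2 mg/L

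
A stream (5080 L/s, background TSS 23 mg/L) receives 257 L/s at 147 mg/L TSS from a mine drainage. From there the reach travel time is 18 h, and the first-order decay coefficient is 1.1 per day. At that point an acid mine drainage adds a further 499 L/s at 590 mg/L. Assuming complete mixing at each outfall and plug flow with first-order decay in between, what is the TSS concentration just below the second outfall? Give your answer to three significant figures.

62.1 mg/L

Conservation of mass: C = (5080·23.00 + 257.0·147.0) / 5337 = 154600/5337 = 28.97 mg/L; combined flow 5337 L/s.
Decay over the reach: 28.97·exp(−kt) = 28.97·0.4382 = 12.70 mg/L.
At the second outfall, C = (5337·12.70 + 499.0·590.0) / (5337 + 499.0) = 62.06 mg/L.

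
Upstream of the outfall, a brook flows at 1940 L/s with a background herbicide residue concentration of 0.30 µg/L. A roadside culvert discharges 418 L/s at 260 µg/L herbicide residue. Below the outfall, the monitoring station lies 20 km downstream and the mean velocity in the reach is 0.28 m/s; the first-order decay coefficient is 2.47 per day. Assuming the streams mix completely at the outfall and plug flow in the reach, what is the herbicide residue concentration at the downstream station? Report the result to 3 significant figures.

After mixing, C = (1940·0.3000 + 418.0·260.0) / 2358 = 109300/2358 = 46.34 µg/L.
Travel time t = 20·1000 / 0.28 = 71430 s = 19.84 h.
Applying C = C₀e^(−kt): 46.34 × 0.1298 = 6.013 µg/L.

6.01 µg/L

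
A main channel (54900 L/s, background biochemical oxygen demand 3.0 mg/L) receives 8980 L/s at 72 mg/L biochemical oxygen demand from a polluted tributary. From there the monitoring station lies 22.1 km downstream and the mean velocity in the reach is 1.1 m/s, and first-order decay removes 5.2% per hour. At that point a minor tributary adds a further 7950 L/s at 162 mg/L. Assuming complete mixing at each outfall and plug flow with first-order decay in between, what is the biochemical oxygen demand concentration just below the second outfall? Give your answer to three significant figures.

After mixing, C = (54900·3.000 + 8980·72.00) / 63880 = 811300/63880 = 12.70 mg/L; combined flow 63880 L/s.
Travel time t = 22.1·1000 / 1.1 = 20090 s = 5.581 h.
5.2%/h lost → k = −ln(1 − 0.052) = 0.05340 h⁻¹.
First-order decay: C = 12.70·exp(−k·t) = 12.70·0.7423 = 9.427 mg/L.
Second outfall: C = (63880·9.427 + 7950·162.0)/71830 = 26.31 mg/L.

26.3 mg/L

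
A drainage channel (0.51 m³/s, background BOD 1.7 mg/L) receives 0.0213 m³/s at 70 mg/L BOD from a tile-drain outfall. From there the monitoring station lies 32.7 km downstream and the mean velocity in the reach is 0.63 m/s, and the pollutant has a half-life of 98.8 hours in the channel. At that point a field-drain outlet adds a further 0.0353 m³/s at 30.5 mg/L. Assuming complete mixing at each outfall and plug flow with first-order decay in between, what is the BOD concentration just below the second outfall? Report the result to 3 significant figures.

5.66 mg/L

Mass balance: C = (0.5100·1.700 + 0.02130·70.00) / 0.5313 = 2.358/0.5313 = 4.438 mg/L; combined flow 0.5313 m³/s.
Travel time t = 32.7·1000 / 0.63 = 51900 s = 14.42 h.
Half-life 98.8 h → k = ln 2 / 98.8 = 0.007016 h⁻¹ = 0.1684 d⁻¹.
Decay over the reach: 4.438·exp(−kt) = 4.438·0.9038 = 4.011 mg/L.
At the second outfall, C = (0.5313·4.011 + 0.03530·30.50) / (0.5313 + 0.03530) = 5.661 mg/L.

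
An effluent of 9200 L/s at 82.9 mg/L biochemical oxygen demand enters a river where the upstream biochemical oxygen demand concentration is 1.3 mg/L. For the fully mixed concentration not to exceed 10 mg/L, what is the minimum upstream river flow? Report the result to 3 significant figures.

77100 L/s

Set C_mix = 10: (Q·1.300 + 9200·82.90) / (Q + 9200) = 10
→ Q = 9200·(82.90 − 10)/(10 − 1.300) = 77090 L/s.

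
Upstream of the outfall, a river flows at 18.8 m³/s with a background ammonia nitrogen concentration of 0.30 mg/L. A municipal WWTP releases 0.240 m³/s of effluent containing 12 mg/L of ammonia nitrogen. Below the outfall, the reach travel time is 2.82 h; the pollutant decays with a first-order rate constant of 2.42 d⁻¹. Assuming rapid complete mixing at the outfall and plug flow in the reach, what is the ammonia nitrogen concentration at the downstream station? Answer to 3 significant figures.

After mixing, C = (18.80·0.3000 + 0.2400·12.00) / 19.04 = 8.520/19.04 = 0.4475 mg/L.
Applying C = C₀e^(−kt): 0.4475 × 0.7525 = 0.3367 mg/L.

0.337 mg/L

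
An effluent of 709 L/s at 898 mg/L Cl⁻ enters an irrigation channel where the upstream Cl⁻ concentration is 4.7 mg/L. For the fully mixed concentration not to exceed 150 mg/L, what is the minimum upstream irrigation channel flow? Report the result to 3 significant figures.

Set C_mix = 150: (Q·4.700 + 709.0·898.0) / (Q + 709.0) = 150
→ Q = 709.0·(898.0 − 150)/(150 − 4.700) = 3650 L/s.

3650 L/s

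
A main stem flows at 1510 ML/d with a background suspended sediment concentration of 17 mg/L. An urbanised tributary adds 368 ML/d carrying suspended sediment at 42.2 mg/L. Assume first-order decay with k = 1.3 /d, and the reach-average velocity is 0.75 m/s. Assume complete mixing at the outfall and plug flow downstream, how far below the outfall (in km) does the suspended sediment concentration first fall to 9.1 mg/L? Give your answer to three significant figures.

43.9 km

Mass balance: C = (1510·17.00 + 368.0·42.20) / 1878 = 41200/1878 = 21.94 mg/L.
Set 21.94·exp(−k·t) = 9.1 → t = ln(21.94/9.1)/k = 58480 s = 16.25 h.
Distance = v·t = 0.75·58480 = 43860 m = 43.86 km.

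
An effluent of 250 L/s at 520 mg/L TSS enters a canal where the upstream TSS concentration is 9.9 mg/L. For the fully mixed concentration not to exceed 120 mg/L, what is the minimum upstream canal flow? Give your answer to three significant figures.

Set C_mix = 120: (Q·9.900 + 250.0·520.0) / (Q + 250.0) = 120
→ Q = 250.0·(520.0 − 120)/(120 − 9.900) = 908.3 L/s.

908 L/s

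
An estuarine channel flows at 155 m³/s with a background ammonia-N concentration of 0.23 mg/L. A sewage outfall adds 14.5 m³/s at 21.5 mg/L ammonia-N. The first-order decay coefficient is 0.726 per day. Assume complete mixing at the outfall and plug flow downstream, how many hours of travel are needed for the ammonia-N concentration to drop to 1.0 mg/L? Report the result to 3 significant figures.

23.7 h

Mass balance: C = (155.0·0.2300 + 14.50·21.50) / 169.5 = 347.4/169.5 = 2.050 mg/L.
2.050·exp(−k·t) = 1.0 → t = ln(2.050/1.0)/k = 85400 s = 23.72 h.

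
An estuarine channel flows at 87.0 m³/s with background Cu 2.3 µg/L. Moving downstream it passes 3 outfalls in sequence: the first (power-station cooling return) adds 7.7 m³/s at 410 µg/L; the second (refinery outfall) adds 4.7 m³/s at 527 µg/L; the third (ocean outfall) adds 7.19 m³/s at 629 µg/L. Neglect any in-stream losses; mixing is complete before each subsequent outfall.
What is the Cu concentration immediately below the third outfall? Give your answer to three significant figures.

97.2 µg/L

Outfall 1: combined Q = 94.70 m³/s; C = (87.00·2.300 + 7.700·410.0)/94.70 = 35.45 µg/L.
Outfall 2: combined Q = 99.40 m³/s; C = (94.70·35.45 + 4.700·527.0)/99.40 = 58.69 µg/L.
Outfall 3: combined Q = 106.6 m³/s; C = (99.40·58.69 + 7.190·629.0)/106.6 = 97.16 µg/L.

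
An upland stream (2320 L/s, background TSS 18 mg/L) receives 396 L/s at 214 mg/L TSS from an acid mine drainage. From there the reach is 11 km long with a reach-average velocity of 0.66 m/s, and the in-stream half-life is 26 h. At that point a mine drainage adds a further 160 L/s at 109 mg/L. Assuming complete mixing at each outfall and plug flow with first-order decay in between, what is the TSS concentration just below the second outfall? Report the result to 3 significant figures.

After mixing, C = (2320·18.00 + 396.0·214.0) / 2716 = 126500/2716 = 46.58 mg/L; combined flow 2716 L/s.
Travel time t = 11·1000 / 0.66 = 16670 s = 4.630 h.
Half-life 26 h → k = ln 2 / 26 = 0.02666 h⁻¹ = 0.6398 d⁻¹.
First-order decay: C = 46.58·exp(−k·t) = 46.58·0.8839 = 41.17 mg/L.
Second outfall: C = (2716·41.17 + 160.0·109.0)/2876 = 44.94 mg/L.

44.9 mg/L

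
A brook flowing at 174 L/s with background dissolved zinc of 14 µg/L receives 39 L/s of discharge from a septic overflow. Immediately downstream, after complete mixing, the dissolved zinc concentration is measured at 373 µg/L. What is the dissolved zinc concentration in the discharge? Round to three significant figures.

1970 µg/L

Mass balance: 174.0·14.00 + 39.00·Cₑ = 213.0·373.0
→ Cₑ = (213.0·373.0 − 174.0·14.00) / 39.00 = 1975 µg/L.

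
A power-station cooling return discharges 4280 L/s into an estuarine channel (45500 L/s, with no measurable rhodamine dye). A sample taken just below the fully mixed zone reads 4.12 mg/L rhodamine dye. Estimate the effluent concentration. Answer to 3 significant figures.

47.9 mg/L

Mass balance: 45500·0 + 4280·Cₑ = 49780·4.120
→ Cₑ = (49780·4.120 − 45500·0) / 4280 = 47.92 mg/L.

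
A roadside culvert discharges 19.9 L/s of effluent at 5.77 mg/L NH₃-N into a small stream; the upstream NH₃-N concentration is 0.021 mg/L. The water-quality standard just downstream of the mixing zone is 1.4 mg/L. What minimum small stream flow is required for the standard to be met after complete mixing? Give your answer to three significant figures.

Set C_mix = 1.4: (Q·0.02100 + 19.90·5.770) / (Q + 19.90) = 1.4
→ Q = 19.90·(5.770 − 1.4)/(1.4 − 0.02100) = 63.06 L/s.

63.1 L/s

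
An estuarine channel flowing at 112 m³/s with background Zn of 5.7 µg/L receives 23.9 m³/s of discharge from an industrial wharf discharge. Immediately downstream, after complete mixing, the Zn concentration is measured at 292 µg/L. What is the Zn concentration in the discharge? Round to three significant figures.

Mass balance: 112.0·5.700 + 23.90·Cₑ = 135.9·292.0
→ Cₑ = (135.9·292.0 − 112.0·5.700) / 23.90 = 1634 µg/L.

1630 µg/L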